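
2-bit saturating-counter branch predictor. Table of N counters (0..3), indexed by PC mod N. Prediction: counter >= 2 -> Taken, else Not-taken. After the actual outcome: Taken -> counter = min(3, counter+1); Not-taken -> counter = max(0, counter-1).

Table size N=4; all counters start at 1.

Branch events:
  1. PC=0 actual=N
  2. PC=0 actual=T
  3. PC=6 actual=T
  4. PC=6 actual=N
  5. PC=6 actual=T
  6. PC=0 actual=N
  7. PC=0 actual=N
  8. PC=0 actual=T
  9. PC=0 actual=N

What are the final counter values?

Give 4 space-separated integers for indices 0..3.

Ev 1: PC=0 idx=0 pred=N actual=N -> ctr[0]=0
Ev 2: PC=0 idx=0 pred=N actual=T -> ctr[0]=1
Ev 3: PC=6 idx=2 pred=N actual=T -> ctr[2]=2
Ev 4: PC=6 idx=2 pred=T actual=N -> ctr[2]=1
Ev 5: PC=6 idx=2 pred=N actual=T -> ctr[2]=2
Ev 6: PC=0 idx=0 pred=N actual=N -> ctr[0]=0
Ev 7: PC=0 idx=0 pred=N actual=N -> ctr[0]=0
Ev 8: PC=0 idx=0 pred=N actual=T -> ctr[0]=1
Ev 9: PC=0 idx=0 pred=N actual=N -> ctr[0]=0

Answer: 0 1 2 1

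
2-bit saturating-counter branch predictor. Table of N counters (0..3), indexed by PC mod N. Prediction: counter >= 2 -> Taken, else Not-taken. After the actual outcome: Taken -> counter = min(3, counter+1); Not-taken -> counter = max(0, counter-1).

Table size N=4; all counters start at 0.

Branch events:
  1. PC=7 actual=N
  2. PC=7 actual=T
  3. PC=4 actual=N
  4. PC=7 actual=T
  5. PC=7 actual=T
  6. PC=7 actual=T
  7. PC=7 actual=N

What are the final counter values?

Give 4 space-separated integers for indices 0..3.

Answer: 0 0 0 2

Derivation:
Ev 1: PC=7 idx=3 pred=N actual=N -> ctr[3]=0
Ev 2: PC=7 idx=3 pred=N actual=T -> ctr[3]=1
Ev 3: PC=4 idx=0 pred=N actual=N -> ctr[0]=0
Ev 4: PC=7 idx=3 pred=N actual=T -> ctr[3]=2
Ev 5: PC=7 idx=3 pred=T actual=T -> ctr[3]=3
Ev 6: PC=7 idx=3 pred=T actual=T -> ctr[3]=3
Ev 7: PC=7 idx=3 pred=T actual=N -> ctr[3]=2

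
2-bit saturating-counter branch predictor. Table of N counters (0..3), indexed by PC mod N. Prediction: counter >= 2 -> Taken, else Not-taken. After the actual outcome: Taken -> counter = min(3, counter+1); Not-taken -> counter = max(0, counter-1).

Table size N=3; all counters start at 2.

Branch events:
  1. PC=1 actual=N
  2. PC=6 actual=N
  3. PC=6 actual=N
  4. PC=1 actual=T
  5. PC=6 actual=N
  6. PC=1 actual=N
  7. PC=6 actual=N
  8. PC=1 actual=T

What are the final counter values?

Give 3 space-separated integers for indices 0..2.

Answer: 0 2 2

Derivation:
Ev 1: PC=1 idx=1 pred=T actual=N -> ctr[1]=1
Ev 2: PC=6 idx=0 pred=T actual=N -> ctr[0]=1
Ev 3: PC=6 idx=0 pred=N actual=N -> ctr[0]=0
Ev 4: PC=1 idx=1 pred=N actual=T -> ctr[1]=2
Ev 5: PC=6 idx=0 pred=N actual=N -> ctr[0]=0
Ev 6: PC=1 idx=1 pred=T actual=N -> ctr[1]=1
Ev 7: PC=6 idx=0 pred=N actual=N -> ctr[0]=0
Ev 8: PC=1 idx=1 pred=N actual=T -> ctr[1]=2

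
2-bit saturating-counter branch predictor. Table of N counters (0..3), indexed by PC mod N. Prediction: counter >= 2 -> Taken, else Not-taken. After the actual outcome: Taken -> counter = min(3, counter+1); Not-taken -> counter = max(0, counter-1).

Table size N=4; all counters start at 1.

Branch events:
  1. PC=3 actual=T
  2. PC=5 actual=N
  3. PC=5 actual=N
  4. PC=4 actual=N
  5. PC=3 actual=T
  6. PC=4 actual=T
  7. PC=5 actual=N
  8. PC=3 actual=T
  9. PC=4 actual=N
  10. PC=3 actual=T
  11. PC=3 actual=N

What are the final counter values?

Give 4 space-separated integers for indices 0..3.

Ev 1: PC=3 idx=3 pred=N actual=T -> ctr[3]=2
Ev 2: PC=5 idx=1 pred=N actual=N -> ctr[1]=0
Ev 3: PC=5 idx=1 pred=N actual=N -> ctr[1]=0
Ev 4: PC=4 idx=0 pred=N actual=N -> ctr[0]=0
Ev 5: PC=3 idx=3 pred=T actual=T -> ctr[3]=3
Ev 6: PC=4 idx=0 pred=N actual=T -> ctr[0]=1
Ev 7: PC=5 idx=1 pred=N actual=N -> ctr[1]=0
Ev 8: PC=3 idx=3 pred=T actual=T -> ctr[3]=3
Ev 9: PC=4 idx=0 pred=N actual=N -> ctr[0]=0
Ev 10: PC=3 idx=3 pred=T actual=T -> ctr[3]=3
Ev 11: PC=3 idx=3 pred=T actual=N -> ctr[3]=2

Answer: 0 0 1 2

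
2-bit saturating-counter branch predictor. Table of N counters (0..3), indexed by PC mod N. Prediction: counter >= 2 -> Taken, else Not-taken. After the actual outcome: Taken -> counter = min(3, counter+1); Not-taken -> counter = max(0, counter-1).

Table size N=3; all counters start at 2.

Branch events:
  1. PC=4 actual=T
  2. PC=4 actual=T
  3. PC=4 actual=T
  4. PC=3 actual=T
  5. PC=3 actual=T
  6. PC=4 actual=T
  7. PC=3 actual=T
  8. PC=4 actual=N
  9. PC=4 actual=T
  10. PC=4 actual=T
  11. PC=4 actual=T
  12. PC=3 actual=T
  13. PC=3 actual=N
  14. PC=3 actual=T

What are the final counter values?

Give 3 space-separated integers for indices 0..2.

Answer: 3 3 2

Derivation:
Ev 1: PC=4 idx=1 pred=T actual=T -> ctr[1]=3
Ev 2: PC=4 idx=1 pred=T actual=T -> ctr[1]=3
Ev 3: PC=4 idx=1 pred=T actual=T -> ctr[1]=3
Ev 4: PC=3 idx=0 pred=T actual=T -> ctr[0]=3
Ev 5: PC=3 idx=0 pred=T actual=T -> ctr[0]=3
Ev 6: PC=4 idx=1 pred=T actual=T -> ctr[1]=3
Ev 7: PC=3 idx=0 pred=T actual=T -> ctr[0]=3
Ev 8: PC=4 idx=1 pred=T actual=N -> ctr[1]=2
Ev 9: PC=4 idx=1 pred=T actual=T -> ctr[1]=3
Ev 10: PC=4 idx=1 pred=T actual=T -> ctr[1]=3
Ev 11: PC=4 idx=1 pred=T actual=T -> ctr[1]=3
Ev 12: PC=3 idx=0 pred=T actual=T -> ctr[0]=3
Ev 13: PC=3 idx=0 pred=T actual=N -> ctr[0]=2
Ev 14: PC=3 idx=0 pred=T actual=T -> ctr[0]=3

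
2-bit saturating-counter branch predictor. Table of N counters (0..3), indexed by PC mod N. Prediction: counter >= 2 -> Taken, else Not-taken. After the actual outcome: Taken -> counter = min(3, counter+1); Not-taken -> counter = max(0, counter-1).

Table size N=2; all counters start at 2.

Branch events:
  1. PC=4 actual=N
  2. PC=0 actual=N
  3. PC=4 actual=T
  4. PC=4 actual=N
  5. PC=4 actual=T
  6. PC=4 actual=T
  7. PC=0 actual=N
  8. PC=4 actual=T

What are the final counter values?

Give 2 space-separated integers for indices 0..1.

Ev 1: PC=4 idx=0 pred=T actual=N -> ctr[0]=1
Ev 2: PC=0 idx=0 pred=N actual=N -> ctr[0]=0
Ev 3: PC=4 idx=0 pred=N actual=T -> ctr[0]=1
Ev 4: PC=4 idx=0 pred=N actual=N -> ctr[0]=0
Ev 5: PC=4 idx=0 pred=N actual=T -> ctr[0]=1
Ev 6: PC=4 idx=0 pred=N actual=T -> ctr[0]=2
Ev 7: PC=0 idx=0 pred=T actual=N -> ctr[0]=1
Ev 8: PC=4 idx=0 pred=N actual=T -> ctr[0]=2

Answer: 2 2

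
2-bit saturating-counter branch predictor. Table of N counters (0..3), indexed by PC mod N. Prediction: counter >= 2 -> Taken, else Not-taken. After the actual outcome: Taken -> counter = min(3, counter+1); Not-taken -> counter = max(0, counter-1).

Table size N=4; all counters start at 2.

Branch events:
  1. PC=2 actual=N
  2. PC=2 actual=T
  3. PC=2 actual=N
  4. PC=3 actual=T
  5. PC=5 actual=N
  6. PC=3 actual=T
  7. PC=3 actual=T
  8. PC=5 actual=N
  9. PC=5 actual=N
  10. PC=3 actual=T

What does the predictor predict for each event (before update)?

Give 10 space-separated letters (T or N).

Answer: T N T T T T T N N T

Derivation:
Ev 1: PC=2 idx=2 pred=T actual=N -> ctr[2]=1
Ev 2: PC=2 idx=2 pred=N actual=T -> ctr[2]=2
Ev 3: PC=2 idx=2 pred=T actual=N -> ctr[2]=1
Ev 4: PC=3 idx=3 pred=T actual=T -> ctr[3]=3
Ev 5: PC=5 idx=1 pred=T actual=N -> ctr[1]=1
Ev 6: PC=3 idx=3 pred=T actual=T -> ctr[3]=3
Ev 7: PC=3 idx=3 pred=T actual=T -> ctr[3]=3
Ev 8: PC=5 idx=1 pred=N actual=N -> ctr[1]=0
Ev 9: PC=5 idx=1 pred=N actual=N -> ctr[1]=0
Ev 10: PC=3 idx=3 pred=T actual=T -> ctr[3]=3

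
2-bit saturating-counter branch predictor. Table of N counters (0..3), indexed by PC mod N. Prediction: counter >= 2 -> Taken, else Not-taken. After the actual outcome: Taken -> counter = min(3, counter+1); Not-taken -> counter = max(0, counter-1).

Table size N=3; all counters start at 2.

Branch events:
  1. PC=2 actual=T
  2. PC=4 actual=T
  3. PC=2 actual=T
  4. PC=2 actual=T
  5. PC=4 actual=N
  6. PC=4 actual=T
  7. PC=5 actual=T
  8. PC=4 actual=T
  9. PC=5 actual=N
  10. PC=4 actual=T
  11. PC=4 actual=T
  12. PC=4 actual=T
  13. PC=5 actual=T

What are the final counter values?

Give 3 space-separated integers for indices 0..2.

Answer: 2 3 3

Derivation:
Ev 1: PC=2 idx=2 pred=T actual=T -> ctr[2]=3
Ev 2: PC=4 idx=1 pred=T actual=T -> ctr[1]=3
Ev 3: PC=2 idx=2 pred=T actual=T -> ctr[2]=3
Ev 4: PC=2 idx=2 pred=T actual=T -> ctr[2]=3
Ev 5: PC=4 idx=1 pred=T actual=N -> ctr[1]=2
Ev 6: PC=4 idx=1 pred=T actual=T -> ctr[1]=3
Ev 7: PC=5 idx=2 pred=T actual=T -> ctr[2]=3
Ev 8: PC=4 idx=1 pred=T actual=T -> ctr[1]=3
Ev 9: PC=5 idx=2 pred=T actual=N -> ctr[2]=2
Ev 10: PC=4 idx=1 pred=T actual=T -> ctr[1]=3
Ev 11: PC=4 idx=1 pred=T actual=T -> ctr[1]=3
Ev 12: PC=4 idx=1 pred=T actual=T -> ctr[1]=3
Ev 13: PC=5 idx=2 pred=T actual=T -> ctr[2]=3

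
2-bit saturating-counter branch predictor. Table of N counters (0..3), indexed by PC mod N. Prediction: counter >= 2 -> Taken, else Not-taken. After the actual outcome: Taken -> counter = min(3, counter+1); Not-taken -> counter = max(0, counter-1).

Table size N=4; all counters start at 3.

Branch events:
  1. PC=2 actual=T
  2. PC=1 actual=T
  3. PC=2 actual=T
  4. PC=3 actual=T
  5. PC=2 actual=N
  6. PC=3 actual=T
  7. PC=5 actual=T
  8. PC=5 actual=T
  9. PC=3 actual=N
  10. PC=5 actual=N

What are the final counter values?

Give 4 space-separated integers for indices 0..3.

Ev 1: PC=2 idx=2 pred=T actual=T -> ctr[2]=3
Ev 2: PC=1 idx=1 pred=T actual=T -> ctr[1]=3
Ev 3: PC=2 idx=2 pred=T actual=T -> ctr[2]=3
Ev 4: PC=3 idx=3 pred=T actual=T -> ctr[3]=3
Ev 5: PC=2 idx=2 pred=T actual=N -> ctr[2]=2
Ev 6: PC=3 idx=3 pred=T actual=T -> ctr[3]=3
Ev 7: PC=5 idx=1 pred=T actual=T -> ctr[1]=3
Ev 8: PC=5 idx=1 pred=T actual=T -> ctr[1]=3
Ev 9: PC=3 idx=3 pred=T actual=N -> ctr[3]=2
Ev 10: PC=5 idx=1 pred=T actual=N -> ctr[1]=2

Answer: 3 2 2 2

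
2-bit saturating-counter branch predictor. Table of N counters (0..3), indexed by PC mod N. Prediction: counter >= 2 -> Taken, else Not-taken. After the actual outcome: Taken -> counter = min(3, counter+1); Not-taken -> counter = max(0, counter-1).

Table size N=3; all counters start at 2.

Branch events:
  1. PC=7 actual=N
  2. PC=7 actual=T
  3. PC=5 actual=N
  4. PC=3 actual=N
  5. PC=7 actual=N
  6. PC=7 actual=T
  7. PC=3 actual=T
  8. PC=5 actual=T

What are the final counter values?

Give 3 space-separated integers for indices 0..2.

Ev 1: PC=7 idx=1 pred=T actual=N -> ctr[1]=1
Ev 2: PC=7 idx=1 pred=N actual=T -> ctr[1]=2
Ev 3: PC=5 idx=2 pred=T actual=N -> ctr[2]=1
Ev 4: PC=3 idx=0 pred=T actual=N -> ctr[0]=1
Ev 5: PC=7 idx=1 pred=T actual=N -> ctr[1]=1
Ev 6: PC=7 idx=1 pred=N actual=T -> ctr[1]=2
Ev 7: PC=3 idx=0 pred=N actual=T -> ctr[0]=2
Ev 8: PC=5 idx=2 pred=N actual=T -> ctr[2]=2

Answer: 2 2 2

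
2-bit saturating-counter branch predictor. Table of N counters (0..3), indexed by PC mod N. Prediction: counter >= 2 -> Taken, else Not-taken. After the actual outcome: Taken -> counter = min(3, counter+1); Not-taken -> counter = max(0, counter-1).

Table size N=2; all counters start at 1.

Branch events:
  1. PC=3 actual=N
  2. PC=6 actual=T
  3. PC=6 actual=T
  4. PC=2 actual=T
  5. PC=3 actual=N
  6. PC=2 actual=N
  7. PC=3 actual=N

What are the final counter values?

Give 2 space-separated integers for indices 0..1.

Ev 1: PC=3 idx=1 pred=N actual=N -> ctr[1]=0
Ev 2: PC=6 idx=0 pred=N actual=T -> ctr[0]=2
Ev 3: PC=6 idx=0 pred=T actual=T -> ctr[0]=3
Ev 4: PC=2 idx=0 pred=T actual=T -> ctr[0]=3
Ev 5: PC=3 idx=1 pred=N actual=N -> ctr[1]=0
Ev 6: PC=2 idx=0 pred=T actual=N -> ctr[0]=2
Ev 7: PC=3 idx=1 pred=N actual=N -> ctr[1]=0

Answer: 2 0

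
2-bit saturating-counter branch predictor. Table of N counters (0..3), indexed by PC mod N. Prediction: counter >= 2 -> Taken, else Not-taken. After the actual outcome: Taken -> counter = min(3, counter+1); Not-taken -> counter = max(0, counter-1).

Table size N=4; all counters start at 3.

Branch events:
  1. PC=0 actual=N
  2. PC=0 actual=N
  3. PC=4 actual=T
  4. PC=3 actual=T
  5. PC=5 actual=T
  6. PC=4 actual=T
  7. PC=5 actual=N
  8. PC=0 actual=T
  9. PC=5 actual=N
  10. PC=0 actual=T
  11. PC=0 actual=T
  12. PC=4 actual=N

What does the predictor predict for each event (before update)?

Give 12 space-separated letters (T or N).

Answer: T T N T T T T T T T T T

Derivation:
Ev 1: PC=0 idx=0 pred=T actual=N -> ctr[0]=2
Ev 2: PC=0 idx=0 pred=T actual=N -> ctr[0]=1
Ev 3: PC=4 idx=0 pred=N actual=T -> ctr[0]=2
Ev 4: PC=3 idx=3 pred=T actual=T -> ctr[3]=3
Ev 5: PC=5 idx=1 pred=T actual=T -> ctr[1]=3
Ev 6: PC=4 idx=0 pred=T actual=T -> ctr[0]=3
Ev 7: PC=5 idx=1 pred=T actual=N -> ctr[1]=2
Ev 8: PC=0 idx=0 pred=T actual=T -> ctr[0]=3
Ev 9: PC=5 idx=1 pred=T actual=N -> ctr[1]=1
Ev 10: PC=0 idx=0 pred=T actual=T -> ctr[0]=3
Ev 11: PC=0 idx=0 pred=T actual=T -> ctr[0]=3
Ev 12: PC=4 idx=0 pred=T actual=N -> ctr[0]=2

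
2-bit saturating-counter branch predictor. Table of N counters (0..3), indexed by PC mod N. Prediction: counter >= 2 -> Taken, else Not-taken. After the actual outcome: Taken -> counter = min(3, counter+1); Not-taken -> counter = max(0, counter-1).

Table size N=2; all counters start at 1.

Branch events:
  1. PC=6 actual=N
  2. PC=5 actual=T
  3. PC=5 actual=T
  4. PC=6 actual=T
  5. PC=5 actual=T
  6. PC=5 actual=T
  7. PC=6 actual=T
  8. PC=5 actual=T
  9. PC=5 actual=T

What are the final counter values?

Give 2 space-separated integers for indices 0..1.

Answer: 2 3

Derivation:
Ev 1: PC=6 idx=0 pred=N actual=N -> ctr[0]=0
Ev 2: PC=5 idx=1 pred=N actual=T -> ctr[1]=2
Ev 3: PC=5 idx=1 pred=T actual=T -> ctr[1]=3
Ev 4: PC=6 idx=0 pred=N actual=T -> ctr[0]=1
Ev 5: PC=5 idx=1 pred=T actual=T -> ctr[1]=3
Ev 6: PC=5 idx=1 pred=T actual=T -> ctr[1]=3
Ev 7: PC=6 idx=0 pred=N actual=T -> ctr[0]=2
Ev 8: PC=5 idx=1 pred=T actual=T -> ctr[1]=3
Ev 9: PC=5 idx=1 pred=T actual=T -> ctr[1]=3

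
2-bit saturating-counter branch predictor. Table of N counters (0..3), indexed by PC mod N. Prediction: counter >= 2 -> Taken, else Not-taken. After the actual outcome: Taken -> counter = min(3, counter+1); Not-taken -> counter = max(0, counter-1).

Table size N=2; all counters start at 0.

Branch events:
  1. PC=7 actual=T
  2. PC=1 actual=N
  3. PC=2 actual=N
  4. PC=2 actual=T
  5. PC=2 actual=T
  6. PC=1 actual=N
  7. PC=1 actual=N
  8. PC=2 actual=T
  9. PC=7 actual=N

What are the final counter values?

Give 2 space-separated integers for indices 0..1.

Ev 1: PC=7 idx=1 pred=N actual=T -> ctr[1]=1
Ev 2: PC=1 idx=1 pred=N actual=N -> ctr[1]=0
Ev 3: PC=2 idx=0 pred=N actual=N -> ctr[0]=0
Ev 4: PC=2 idx=0 pred=N actual=T -> ctr[0]=1
Ev 5: PC=2 idx=0 pred=N actual=T -> ctr[0]=2
Ev 6: PC=1 idx=1 pred=N actual=N -> ctr[1]=0
Ev 7: PC=1 idx=1 pred=N actual=N -> ctr[1]=0
Ev 8: PC=2 idx=0 pred=T actual=T -> ctr[0]=3
Ev 9: PC=7 idx=1 pred=N actual=N -> ctr[1]=0

Answer: 3 0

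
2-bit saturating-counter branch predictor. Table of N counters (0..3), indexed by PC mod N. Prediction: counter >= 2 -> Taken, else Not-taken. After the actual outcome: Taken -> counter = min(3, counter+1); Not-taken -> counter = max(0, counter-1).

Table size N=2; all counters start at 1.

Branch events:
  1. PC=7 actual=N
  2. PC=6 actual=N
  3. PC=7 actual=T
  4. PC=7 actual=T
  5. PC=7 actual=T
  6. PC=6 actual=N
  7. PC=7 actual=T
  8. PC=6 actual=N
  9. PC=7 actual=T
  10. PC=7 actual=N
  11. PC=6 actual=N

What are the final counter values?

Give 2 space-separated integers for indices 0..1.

Answer: 0 2

Derivation:
Ev 1: PC=7 idx=1 pred=N actual=N -> ctr[1]=0
Ev 2: PC=6 idx=0 pred=N actual=N -> ctr[0]=0
Ev 3: PC=7 idx=1 pred=N actual=T -> ctr[1]=1
Ev 4: PC=7 idx=1 pred=N actual=T -> ctr[1]=2
Ev 5: PC=7 idx=1 pred=T actual=T -> ctr[1]=3
Ev 6: PC=6 idx=0 pred=N actual=N -> ctr[0]=0
Ev 7: PC=7 idx=1 pred=T actual=T -> ctr[1]=3
Ev 8: PC=6 idx=0 pred=N actual=N -> ctr[0]=0
Ev 9: PC=7 idx=1 pred=T actual=T -> ctr[1]=3
Ev 10: PC=7 idx=1 pred=T actual=N -> ctr[1]=2
Ev 11: PC=6 idx=0 pred=N actual=N -> ctr[0]=0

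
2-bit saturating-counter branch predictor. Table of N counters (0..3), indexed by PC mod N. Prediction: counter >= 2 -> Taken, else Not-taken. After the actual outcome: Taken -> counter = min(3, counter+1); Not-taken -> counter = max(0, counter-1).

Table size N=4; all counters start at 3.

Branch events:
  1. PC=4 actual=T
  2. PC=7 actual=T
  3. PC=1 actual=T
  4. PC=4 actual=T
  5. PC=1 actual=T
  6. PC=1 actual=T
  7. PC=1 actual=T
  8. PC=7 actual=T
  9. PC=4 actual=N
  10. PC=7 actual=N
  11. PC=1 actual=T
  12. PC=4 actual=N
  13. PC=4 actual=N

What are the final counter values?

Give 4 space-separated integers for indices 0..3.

Ev 1: PC=4 idx=0 pred=T actual=T -> ctr[0]=3
Ev 2: PC=7 idx=3 pred=T actual=T -> ctr[3]=3
Ev 3: PC=1 idx=1 pred=T actual=T -> ctr[1]=3
Ev 4: PC=4 idx=0 pred=T actual=T -> ctr[0]=3
Ev 5: PC=1 idx=1 pred=T actual=T -> ctr[1]=3
Ev 6: PC=1 idx=1 pred=T actual=T -> ctr[1]=3
Ev 7: PC=1 idx=1 pred=T actual=T -> ctr[1]=3
Ev 8: PC=7 idx=3 pred=T actual=T -> ctr[3]=3
Ev 9: PC=4 idx=0 pred=T actual=N -> ctr[0]=2
Ev 10: PC=7 idx=3 pred=T actual=N -> ctr[3]=2
Ev 11: PC=1 idx=1 pred=T actual=T -> ctr[1]=3
Ev 12: PC=4 idx=0 pred=T actual=N -> ctr[0]=1
Ev 13: PC=4 idx=0 pred=N actual=N -> ctr[0]=0

Answer: 0 3 3 2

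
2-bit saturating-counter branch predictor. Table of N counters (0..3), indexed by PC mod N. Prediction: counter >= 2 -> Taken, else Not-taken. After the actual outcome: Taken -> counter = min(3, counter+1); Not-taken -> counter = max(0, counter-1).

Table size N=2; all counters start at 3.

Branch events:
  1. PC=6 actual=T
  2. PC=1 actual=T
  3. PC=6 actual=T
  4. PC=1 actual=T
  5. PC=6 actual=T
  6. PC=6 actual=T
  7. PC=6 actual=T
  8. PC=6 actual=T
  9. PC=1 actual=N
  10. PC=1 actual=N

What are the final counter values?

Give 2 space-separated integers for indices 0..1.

Ev 1: PC=6 idx=0 pred=T actual=T -> ctr[0]=3
Ev 2: PC=1 idx=1 pred=T actual=T -> ctr[1]=3
Ev 3: PC=6 idx=0 pred=T actual=T -> ctr[0]=3
Ev 4: PC=1 idx=1 pred=T actual=T -> ctr[1]=3
Ev 5: PC=6 idx=0 pred=T actual=T -> ctr[0]=3
Ev 6: PC=6 idx=0 pred=T actual=T -> ctr[0]=3
Ev 7: PC=6 idx=0 pred=T actual=T -> ctr[0]=3
Ev 8: PC=6 idx=0 pred=T actual=T -> ctr[0]=3
Ev 9: PC=1 idx=1 pred=T actual=N -> ctr[1]=2
Ev 10: PC=1 idx=1 pred=T actual=N -> ctr[1]=1

Answer: 3 1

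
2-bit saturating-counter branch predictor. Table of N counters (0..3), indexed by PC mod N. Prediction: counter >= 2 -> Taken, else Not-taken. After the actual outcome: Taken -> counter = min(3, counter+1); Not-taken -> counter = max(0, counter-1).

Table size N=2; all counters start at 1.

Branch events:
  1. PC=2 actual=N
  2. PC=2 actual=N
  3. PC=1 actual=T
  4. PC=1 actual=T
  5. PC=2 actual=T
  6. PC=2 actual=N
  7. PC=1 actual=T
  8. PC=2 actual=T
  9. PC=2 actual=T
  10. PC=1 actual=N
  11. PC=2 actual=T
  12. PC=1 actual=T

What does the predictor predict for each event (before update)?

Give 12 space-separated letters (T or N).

Answer: N N N T N N T N N T T T

Derivation:
Ev 1: PC=2 idx=0 pred=N actual=N -> ctr[0]=0
Ev 2: PC=2 idx=0 pred=N actual=N -> ctr[0]=0
Ev 3: PC=1 idx=1 pred=N actual=T -> ctr[1]=2
Ev 4: PC=1 idx=1 pred=T actual=T -> ctr[1]=3
Ev 5: PC=2 idx=0 pred=N actual=T -> ctr[0]=1
Ev 6: PC=2 idx=0 pred=N actual=N -> ctr[0]=0
Ev 7: PC=1 idx=1 pred=T actual=T -> ctr[1]=3
Ev 8: PC=2 idx=0 pred=N actual=T -> ctr[0]=1
Ev 9: PC=2 idx=0 pred=N actual=T -> ctr[0]=2
Ev 10: PC=1 idx=1 pred=T actual=N -> ctr[1]=2
Ev 11: PC=2 idx=0 pred=T actual=T -> ctr[0]=3
Ev 12: PC=1 idx=1 pred=T actual=T -> ctr[1]=3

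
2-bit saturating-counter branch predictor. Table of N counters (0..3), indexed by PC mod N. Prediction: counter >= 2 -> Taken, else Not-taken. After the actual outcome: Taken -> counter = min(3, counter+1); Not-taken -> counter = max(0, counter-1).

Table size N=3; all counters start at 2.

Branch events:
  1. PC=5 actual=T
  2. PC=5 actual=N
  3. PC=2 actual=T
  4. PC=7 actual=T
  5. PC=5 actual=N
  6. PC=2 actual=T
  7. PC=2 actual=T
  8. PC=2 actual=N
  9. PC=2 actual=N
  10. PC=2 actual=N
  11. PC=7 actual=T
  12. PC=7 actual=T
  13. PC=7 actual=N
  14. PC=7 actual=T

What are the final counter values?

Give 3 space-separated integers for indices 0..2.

Ev 1: PC=5 idx=2 pred=T actual=T -> ctr[2]=3
Ev 2: PC=5 idx=2 pred=T actual=N -> ctr[2]=2
Ev 3: PC=2 idx=2 pred=T actual=T -> ctr[2]=3
Ev 4: PC=7 idx=1 pred=T actual=T -> ctr[1]=3
Ev 5: PC=5 idx=2 pred=T actual=N -> ctr[2]=2
Ev 6: PC=2 idx=2 pred=T actual=T -> ctr[2]=3
Ev 7: PC=2 idx=2 pred=T actual=T -> ctr[2]=3
Ev 8: PC=2 idx=2 pred=T actual=N -> ctr[2]=2
Ev 9: PC=2 idx=2 pred=T actual=N -> ctr[2]=1
Ev 10: PC=2 idx=2 pred=N actual=N -> ctr[2]=0
Ev 11: PC=7 idx=1 pred=T actual=T -> ctr[1]=3
Ev 12: PC=7 idx=1 pred=T actual=T -> ctr[1]=3
Ev 13: PC=7 idx=1 pred=T actual=N -> ctr[1]=2
Ev 14: PC=7 idx=1 pred=T actual=T -> ctr[1]=3

Answer: 2 3 0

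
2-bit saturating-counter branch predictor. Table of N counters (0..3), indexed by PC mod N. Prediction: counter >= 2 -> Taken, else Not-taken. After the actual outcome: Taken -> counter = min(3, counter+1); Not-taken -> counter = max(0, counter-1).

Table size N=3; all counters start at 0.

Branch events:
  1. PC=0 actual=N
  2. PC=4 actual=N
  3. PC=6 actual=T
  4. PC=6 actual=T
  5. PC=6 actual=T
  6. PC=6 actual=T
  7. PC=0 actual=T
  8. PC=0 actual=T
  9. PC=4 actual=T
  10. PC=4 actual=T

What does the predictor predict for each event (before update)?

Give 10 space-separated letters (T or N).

Answer: N N N N T T T T N N

Derivation:
Ev 1: PC=0 idx=0 pred=N actual=N -> ctr[0]=0
Ev 2: PC=4 idx=1 pred=N actual=N -> ctr[1]=0
Ev 3: PC=6 idx=0 pred=N actual=T -> ctr[0]=1
Ev 4: PC=6 idx=0 pred=N actual=T -> ctr[0]=2
Ev 5: PC=6 idx=0 pred=T actual=T -> ctr[0]=3
Ev 6: PC=6 idx=0 pred=T actual=T -> ctr[0]=3
Ev 7: PC=0 idx=0 pred=T actual=T -> ctr[0]=3
Ev 8: PC=0 idx=0 pred=T actual=T -> ctr[0]=3
Ev 9: PC=4 idx=1 pred=N actual=T -> ctr[1]=1
Ev 10: PC=4 idx=1 pred=N actual=T -> ctr[1]=2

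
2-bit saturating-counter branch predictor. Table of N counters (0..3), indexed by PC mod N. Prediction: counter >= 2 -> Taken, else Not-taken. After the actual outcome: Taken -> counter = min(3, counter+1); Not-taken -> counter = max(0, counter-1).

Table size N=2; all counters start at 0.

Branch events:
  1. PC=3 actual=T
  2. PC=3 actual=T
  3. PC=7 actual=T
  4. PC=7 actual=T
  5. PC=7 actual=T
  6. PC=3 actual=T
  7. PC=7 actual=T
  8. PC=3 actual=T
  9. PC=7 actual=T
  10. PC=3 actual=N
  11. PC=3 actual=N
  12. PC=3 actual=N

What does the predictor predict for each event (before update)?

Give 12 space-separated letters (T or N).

Answer: N N T T T T T T T T T N

Derivation:
Ev 1: PC=3 idx=1 pred=N actual=T -> ctr[1]=1
Ev 2: PC=3 idx=1 pred=N actual=T -> ctr[1]=2
Ev 3: PC=7 idx=1 pred=T actual=T -> ctr[1]=3
Ev 4: PC=7 idx=1 pred=T actual=T -> ctr[1]=3
Ev 5: PC=7 idx=1 pred=T actual=T -> ctr[1]=3
Ev 6: PC=3 idx=1 pred=T actual=T -> ctr[1]=3
Ev 7: PC=7 idx=1 pred=T actual=T -> ctr[1]=3
Ev 8: PC=3 idx=1 pred=T actual=T -> ctr[1]=3
Ev 9: PC=7 idx=1 pred=T actual=T -> ctr[1]=3
Ev 10: PC=3 idx=1 pred=T actual=N -> ctr[1]=2
Ev 11: PC=3 idx=1 pred=T actual=N -> ctr[1]=1
Ev 12: PC=3 idx=1 pred=N actual=N -> ctr[1]=0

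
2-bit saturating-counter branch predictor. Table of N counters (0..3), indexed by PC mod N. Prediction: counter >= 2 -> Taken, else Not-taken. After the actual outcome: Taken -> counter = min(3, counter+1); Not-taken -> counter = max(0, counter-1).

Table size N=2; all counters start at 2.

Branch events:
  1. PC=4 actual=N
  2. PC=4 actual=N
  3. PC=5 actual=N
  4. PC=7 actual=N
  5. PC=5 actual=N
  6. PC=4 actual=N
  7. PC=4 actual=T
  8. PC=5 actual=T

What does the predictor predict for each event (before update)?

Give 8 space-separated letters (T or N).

Answer: T N T N N N N N

Derivation:
Ev 1: PC=4 idx=0 pred=T actual=N -> ctr[0]=1
Ev 2: PC=4 idx=0 pred=N actual=N -> ctr[0]=0
Ev 3: PC=5 idx=1 pred=T actual=N -> ctr[1]=1
Ev 4: PC=7 idx=1 pred=N actual=N -> ctr[1]=0
Ev 5: PC=5 idx=1 pred=N actual=N -> ctr[1]=0
Ev 6: PC=4 idx=0 pred=N actual=N -> ctr[0]=0
Ev 7: PC=4 idx=0 pred=N actual=T -> ctr[0]=1
Ev 8: PC=5 idx=1 pred=N actual=T -> ctr[1]=1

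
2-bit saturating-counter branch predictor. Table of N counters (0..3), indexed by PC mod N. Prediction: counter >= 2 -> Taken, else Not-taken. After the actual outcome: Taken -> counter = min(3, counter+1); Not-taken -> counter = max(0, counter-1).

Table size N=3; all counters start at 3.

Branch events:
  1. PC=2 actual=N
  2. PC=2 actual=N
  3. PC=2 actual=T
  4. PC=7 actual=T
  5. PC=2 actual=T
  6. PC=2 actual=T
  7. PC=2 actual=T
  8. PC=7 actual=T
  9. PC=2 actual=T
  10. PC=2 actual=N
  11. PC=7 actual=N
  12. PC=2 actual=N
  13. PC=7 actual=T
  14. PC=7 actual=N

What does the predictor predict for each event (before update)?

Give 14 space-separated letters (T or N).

Ev 1: PC=2 idx=2 pred=T actual=N -> ctr[2]=2
Ev 2: PC=2 idx=2 pred=T actual=N -> ctr[2]=1
Ev 3: PC=2 idx=2 pred=N actual=T -> ctr[2]=2
Ev 4: PC=7 idx=1 pred=T actual=T -> ctr[1]=3
Ev 5: PC=2 idx=2 pred=T actual=T -> ctr[2]=3
Ev 6: PC=2 idx=2 pred=T actual=T -> ctr[2]=3
Ev 7: PC=2 idx=2 pred=T actual=T -> ctr[2]=3
Ev 8: PC=7 idx=1 pred=T actual=T -> ctr[1]=3
Ev 9: PC=2 idx=2 pred=T actual=T -> ctr[2]=3
Ev 10: PC=2 idx=2 pred=T actual=N -> ctr[2]=2
Ev 11: PC=7 idx=1 pred=T actual=N -> ctr[1]=2
Ev 12: PC=2 idx=2 pred=T actual=N -> ctr[2]=1
Ev 13: PC=7 idx=1 pred=T actual=T -> ctr[1]=3
Ev 14: PC=7 idx=1 pred=T actual=N -> ctr[1]=2

Answer: T T N T T T T T T T T T T T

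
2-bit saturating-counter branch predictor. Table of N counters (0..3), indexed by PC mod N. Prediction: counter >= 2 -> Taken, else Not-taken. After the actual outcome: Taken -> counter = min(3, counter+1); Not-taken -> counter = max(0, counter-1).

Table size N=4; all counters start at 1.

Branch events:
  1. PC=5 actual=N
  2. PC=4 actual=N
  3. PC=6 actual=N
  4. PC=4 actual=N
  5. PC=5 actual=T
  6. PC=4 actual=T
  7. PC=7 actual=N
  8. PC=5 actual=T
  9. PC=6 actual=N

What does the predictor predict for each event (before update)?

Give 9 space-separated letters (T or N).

Ev 1: PC=5 idx=1 pred=N actual=N -> ctr[1]=0
Ev 2: PC=4 idx=0 pred=N actual=N -> ctr[0]=0
Ev 3: PC=6 idx=2 pred=N actual=N -> ctr[2]=0
Ev 4: PC=4 idx=0 pred=N actual=N -> ctr[0]=0
Ev 5: PC=5 idx=1 pred=N actual=T -> ctr[1]=1
Ev 6: PC=4 idx=0 pred=N actual=T -> ctr[0]=1
Ev 7: PC=7 idx=3 pred=N actual=N -> ctr[3]=0
Ev 8: PC=5 idx=1 pred=N actual=T -> ctr[1]=2
Ev 9: PC=6 idx=2 pred=N actual=N -> ctr[2]=0

Answer: N N N N N N N N N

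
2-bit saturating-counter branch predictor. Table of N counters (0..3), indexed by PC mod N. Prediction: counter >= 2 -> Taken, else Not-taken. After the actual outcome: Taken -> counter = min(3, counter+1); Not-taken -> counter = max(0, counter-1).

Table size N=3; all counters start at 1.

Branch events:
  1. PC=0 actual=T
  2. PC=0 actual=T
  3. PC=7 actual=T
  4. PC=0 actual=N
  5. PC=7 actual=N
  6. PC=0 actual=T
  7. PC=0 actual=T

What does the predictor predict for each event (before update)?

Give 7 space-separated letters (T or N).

Answer: N T N T T T T

Derivation:
Ev 1: PC=0 idx=0 pred=N actual=T -> ctr[0]=2
Ev 2: PC=0 idx=0 pred=T actual=T -> ctr[0]=3
Ev 3: PC=7 idx=1 pred=N actual=T -> ctr[1]=2
Ev 4: PC=0 idx=0 pred=T actual=N -> ctr[0]=2
Ev 5: PC=7 idx=1 pred=T actual=N -> ctr[1]=1
Ev 6: PC=0 idx=0 pred=T actual=T -> ctr[0]=3
Ev 7: PC=0 idx=0 pred=T actual=T -> ctr[0]=3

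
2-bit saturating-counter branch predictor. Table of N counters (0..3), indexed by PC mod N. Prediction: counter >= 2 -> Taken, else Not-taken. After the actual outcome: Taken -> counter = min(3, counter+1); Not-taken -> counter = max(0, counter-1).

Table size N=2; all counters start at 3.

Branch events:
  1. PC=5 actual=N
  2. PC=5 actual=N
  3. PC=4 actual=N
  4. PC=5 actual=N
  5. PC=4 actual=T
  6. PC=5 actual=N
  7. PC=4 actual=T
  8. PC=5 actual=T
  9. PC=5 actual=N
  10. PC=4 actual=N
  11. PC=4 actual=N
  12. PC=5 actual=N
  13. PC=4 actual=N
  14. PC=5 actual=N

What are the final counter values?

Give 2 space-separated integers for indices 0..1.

Answer: 0 0

Derivation:
Ev 1: PC=5 idx=1 pred=T actual=N -> ctr[1]=2
Ev 2: PC=5 idx=1 pred=T actual=N -> ctr[1]=1
Ev 3: PC=4 idx=0 pred=T actual=N -> ctr[0]=2
Ev 4: PC=5 idx=1 pred=N actual=N -> ctr[1]=0
Ev 5: PC=4 idx=0 pred=T actual=T -> ctr[0]=3
Ev 6: PC=5 idx=1 pred=N actual=N -> ctr[1]=0
Ev 7: PC=4 idx=0 pred=T actual=T -> ctr[0]=3
Ev 8: PC=5 idx=1 pred=N actual=T -> ctr[1]=1
Ev 9: PC=5 idx=1 pred=N actual=N -> ctr[1]=0
Ev 10: PC=4 idx=0 pred=T actual=N -> ctr[0]=2
Ev 11: PC=4 idx=0 pred=T actual=N -> ctr[0]=1
Ev 12: PC=5 idx=1 pred=N actual=N -> ctr[1]=0
Ev 13: PC=4 idx=0 pred=N actual=N -> ctr[0]=0
Ev 14: PC=5 idx=1 pred=N actual=N -> ctr[1]=0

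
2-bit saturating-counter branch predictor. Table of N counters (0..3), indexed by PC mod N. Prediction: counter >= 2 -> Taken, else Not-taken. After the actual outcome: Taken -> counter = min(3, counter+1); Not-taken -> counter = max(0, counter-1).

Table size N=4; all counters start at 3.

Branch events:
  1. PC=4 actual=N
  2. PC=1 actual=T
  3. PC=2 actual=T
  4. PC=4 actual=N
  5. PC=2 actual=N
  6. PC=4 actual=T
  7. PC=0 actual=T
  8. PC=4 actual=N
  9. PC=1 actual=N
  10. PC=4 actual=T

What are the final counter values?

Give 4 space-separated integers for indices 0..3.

Answer: 3 2 2 3

Derivation:
Ev 1: PC=4 idx=0 pred=T actual=N -> ctr[0]=2
Ev 2: PC=1 idx=1 pred=T actual=T -> ctr[1]=3
Ev 3: PC=2 idx=2 pred=T actual=T -> ctr[2]=3
Ev 4: PC=4 idx=0 pred=T actual=N -> ctr[0]=1
Ev 5: PC=2 idx=2 pred=T actual=N -> ctr[2]=2
Ev 6: PC=4 idx=0 pred=N actual=T -> ctr[0]=2
Ev 7: PC=0 idx=0 pred=T actual=T -> ctr[0]=3
Ev 8: PC=4 idx=0 pred=T actual=N -> ctr[0]=2
Ev 9: PC=1 idx=1 pred=T actual=N -> ctr[1]=2
Ev 10: PC=4 idx=0 pred=T actual=T -> ctr[0]=3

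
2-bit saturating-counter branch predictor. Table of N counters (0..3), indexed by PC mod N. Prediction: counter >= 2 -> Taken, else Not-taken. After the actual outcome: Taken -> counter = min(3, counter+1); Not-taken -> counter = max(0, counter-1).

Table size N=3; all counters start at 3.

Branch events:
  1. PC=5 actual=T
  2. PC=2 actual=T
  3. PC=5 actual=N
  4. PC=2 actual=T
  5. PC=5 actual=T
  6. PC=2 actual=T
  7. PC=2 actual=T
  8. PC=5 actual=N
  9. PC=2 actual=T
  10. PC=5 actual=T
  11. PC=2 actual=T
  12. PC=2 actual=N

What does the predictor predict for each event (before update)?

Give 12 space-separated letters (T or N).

Ev 1: PC=5 idx=2 pred=T actual=T -> ctr[2]=3
Ev 2: PC=2 idx=2 pred=T actual=T -> ctr[2]=3
Ev 3: PC=5 idx=2 pred=T actual=N -> ctr[2]=2
Ev 4: PC=2 idx=2 pred=T actual=T -> ctr[2]=3
Ev 5: PC=5 idx=2 pred=T actual=T -> ctr[2]=3
Ev 6: PC=2 idx=2 pred=T actual=T -> ctr[2]=3
Ev 7: PC=2 idx=2 pred=T actual=T -> ctr[2]=3
Ev 8: PC=5 idx=2 pred=T actual=N -> ctr[2]=2
Ev 9: PC=2 idx=2 pred=T actual=T -> ctr[2]=3
Ev 10: PC=5 idx=2 pred=T actual=T -> ctr[2]=3
Ev 11: PC=2 idx=2 pred=T actual=T -> ctr[2]=3
Ev 12: PC=2 idx=2 pred=T actual=N -> ctr[2]=2

Answer: T T T T T T T T T T T T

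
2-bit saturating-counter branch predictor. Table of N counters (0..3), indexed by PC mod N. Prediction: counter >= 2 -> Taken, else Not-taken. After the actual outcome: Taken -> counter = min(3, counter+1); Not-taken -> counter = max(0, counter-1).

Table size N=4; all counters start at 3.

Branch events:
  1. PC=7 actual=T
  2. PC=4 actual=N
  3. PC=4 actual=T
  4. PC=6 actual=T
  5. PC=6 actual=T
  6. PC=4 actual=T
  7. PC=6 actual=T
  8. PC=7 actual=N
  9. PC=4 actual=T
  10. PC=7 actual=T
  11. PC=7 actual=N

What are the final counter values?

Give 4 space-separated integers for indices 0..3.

Answer: 3 3 3 2

Derivation:
Ev 1: PC=7 idx=3 pred=T actual=T -> ctr[3]=3
Ev 2: PC=4 idx=0 pred=T actual=N -> ctr[0]=2
Ev 3: PC=4 idx=0 pred=T actual=T -> ctr[0]=3
Ev 4: PC=6 idx=2 pred=T actual=T -> ctr[2]=3
Ev 5: PC=6 idx=2 pred=T actual=T -> ctr[2]=3
Ev 6: PC=4 idx=0 pred=T actual=T -> ctr[0]=3
Ev 7: PC=6 idx=2 pred=T actual=T -> ctr[2]=3
Ev 8: PC=7 idx=3 pred=T actual=N -> ctr[3]=2
Ev 9: PC=4 idx=0 pred=T actual=T -> ctr[0]=3
Ev 10: PC=7 idx=3 pred=T actual=T -> ctr[3]=3
Ev 11: PC=7 idx=3 pred=T actual=N -> ctr[3]=2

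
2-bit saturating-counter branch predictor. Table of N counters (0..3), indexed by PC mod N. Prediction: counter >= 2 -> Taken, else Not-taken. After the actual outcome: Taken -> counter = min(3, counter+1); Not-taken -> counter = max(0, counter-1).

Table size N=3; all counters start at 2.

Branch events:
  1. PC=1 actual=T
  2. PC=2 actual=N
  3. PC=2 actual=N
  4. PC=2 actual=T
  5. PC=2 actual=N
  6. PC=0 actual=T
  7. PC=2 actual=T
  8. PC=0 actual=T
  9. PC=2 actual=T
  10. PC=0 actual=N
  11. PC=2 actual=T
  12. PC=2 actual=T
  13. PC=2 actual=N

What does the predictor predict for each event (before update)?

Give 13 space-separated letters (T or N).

Ev 1: PC=1 idx=1 pred=T actual=T -> ctr[1]=3
Ev 2: PC=2 idx=2 pred=T actual=N -> ctr[2]=1
Ev 3: PC=2 idx=2 pred=N actual=N -> ctr[2]=0
Ev 4: PC=2 idx=2 pred=N actual=T -> ctr[2]=1
Ev 5: PC=2 idx=2 pred=N actual=N -> ctr[2]=0
Ev 6: PC=0 idx=0 pred=T actual=T -> ctr[0]=3
Ev 7: PC=2 idx=2 pred=N actual=T -> ctr[2]=1
Ev 8: PC=0 idx=0 pred=T actual=T -> ctr[0]=3
Ev 9: PC=2 idx=2 pred=N actual=T -> ctr[2]=2
Ev 10: PC=0 idx=0 pred=T actual=N -> ctr[0]=2
Ev 11: PC=2 idx=2 pred=T actual=T -> ctr[2]=3
Ev 12: PC=2 idx=2 pred=T actual=T -> ctr[2]=3
Ev 13: PC=2 idx=2 pred=T actual=N -> ctr[2]=2

Answer: T T N N N T N T N T T T T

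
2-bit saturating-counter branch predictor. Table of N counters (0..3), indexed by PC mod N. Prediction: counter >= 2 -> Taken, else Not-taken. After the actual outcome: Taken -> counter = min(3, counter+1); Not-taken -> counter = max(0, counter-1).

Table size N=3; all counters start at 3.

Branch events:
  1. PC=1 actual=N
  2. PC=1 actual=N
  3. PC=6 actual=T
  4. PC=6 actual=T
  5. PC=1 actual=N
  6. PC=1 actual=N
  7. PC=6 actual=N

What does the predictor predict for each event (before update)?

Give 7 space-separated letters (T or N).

Answer: T T T T N N T

Derivation:
Ev 1: PC=1 idx=1 pred=T actual=N -> ctr[1]=2
Ev 2: PC=1 idx=1 pred=T actual=N -> ctr[1]=1
Ev 3: PC=6 idx=0 pred=T actual=T -> ctr[0]=3
Ev 4: PC=6 idx=0 pred=T actual=T -> ctr[0]=3
Ev 5: PC=1 idx=1 pred=N actual=N -> ctr[1]=0
Ev 6: PC=1 idx=1 pred=N actual=N -> ctr[1]=0
Ev 7: PC=6 idx=0 pred=T actual=N -> ctr[0]=2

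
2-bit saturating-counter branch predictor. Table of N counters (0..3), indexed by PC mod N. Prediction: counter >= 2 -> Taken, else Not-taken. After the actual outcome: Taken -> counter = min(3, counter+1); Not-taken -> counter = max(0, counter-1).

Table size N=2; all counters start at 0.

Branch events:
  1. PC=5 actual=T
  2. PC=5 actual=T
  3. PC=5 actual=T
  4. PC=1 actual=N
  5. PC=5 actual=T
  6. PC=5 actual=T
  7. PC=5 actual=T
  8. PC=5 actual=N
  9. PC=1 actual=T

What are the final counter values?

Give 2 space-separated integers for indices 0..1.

Ev 1: PC=5 idx=1 pred=N actual=T -> ctr[1]=1
Ev 2: PC=5 idx=1 pred=N actual=T -> ctr[1]=2
Ev 3: PC=5 idx=1 pred=T actual=T -> ctr[1]=3
Ev 4: PC=1 idx=1 pred=T actual=N -> ctr[1]=2
Ev 5: PC=5 idx=1 pred=T actual=T -> ctr[1]=3
Ev 6: PC=5 idx=1 pred=T actual=T -> ctr[1]=3
Ev 7: PC=5 idx=1 pred=T actual=T -> ctr[1]=3
Ev 8: PC=5 idx=1 pred=T actual=N -> ctr[1]=2
Ev 9: PC=1 idx=1 pred=T actual=T -> ctr[1]=3

Answer: 0 3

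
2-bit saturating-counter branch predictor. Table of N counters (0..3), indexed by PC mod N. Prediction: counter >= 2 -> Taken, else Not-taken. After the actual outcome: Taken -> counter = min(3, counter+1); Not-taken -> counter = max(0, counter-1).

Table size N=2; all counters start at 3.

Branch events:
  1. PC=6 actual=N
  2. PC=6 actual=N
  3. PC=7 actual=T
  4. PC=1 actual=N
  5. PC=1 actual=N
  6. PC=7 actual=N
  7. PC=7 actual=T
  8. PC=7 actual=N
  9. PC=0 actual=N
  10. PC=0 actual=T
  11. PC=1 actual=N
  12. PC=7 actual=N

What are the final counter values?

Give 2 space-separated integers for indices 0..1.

Ev 1: PC=6 idx=0 pred=T actual=N -> ctr[0]=2
Ev 2: PC=6 idx=0 pred=T actual=N -> ctr[0]=1
Ev 3: PC=7 idx=1 pred=T actual=T -> ctr[1]=3
Ev 4: PC=1 idx=1 pred=T actual=N -> ctr[1]=2
Ev 5: PC=1 idx=1 pred=T actual=N -> ctr[1]=1
Ev 6: PC=7 idx=1 pred=N actual=N -> ctr[1]=0
Ev 7: PC=7 idx=1 pred=N actual=T -> ctr[1]=1
Ev 8: PC=7 idx=1 pred=N actual=N -> ctr[1]=0
Ev 9: PC=0 idx=0 pred=N actual=N -> ctr[0]=0
Ev 10: PC=0 idx=0 pred=N actual=T -> ctr[0]=1
Ev 11: PC=1 idx=1 pred=N actual=N -> ctr[1]=0
Ev 12: PC=7 idx=1 pred=N actual=N -> ctr[1]=0

Answer: 1 0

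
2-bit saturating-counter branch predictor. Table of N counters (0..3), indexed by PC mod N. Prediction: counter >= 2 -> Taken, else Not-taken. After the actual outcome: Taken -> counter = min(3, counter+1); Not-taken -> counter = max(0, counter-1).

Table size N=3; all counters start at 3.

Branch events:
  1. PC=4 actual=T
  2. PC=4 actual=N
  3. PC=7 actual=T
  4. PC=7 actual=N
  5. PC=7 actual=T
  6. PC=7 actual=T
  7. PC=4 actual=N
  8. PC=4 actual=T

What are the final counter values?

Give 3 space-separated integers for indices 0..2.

Answer: 3 3 3

Derivation:
Ev 1: PC=4 idx=1 pred=T actual=T -> ctr[1]=3
Ev 2: PC=4 idx=1 pred=T actual=N -> ctr[1]=2
Ev 3: PC=7 idx=1 pred=T actual=T -> ctr[1]=3
Ev 4: PC=7 idx=1 pred=T actual=N -> ctr[1]=2
Ev 5: PC=7 idx=1 pred=T actual=T -> ctr[1]=3
Ev 6: PC=7 idx=1 pred=T actual=T -> ctr[1]=3
Ev 7: PC=4 idx=1 pred=T actual=N -> ctr[1]=2
Ev 8: PC=4 idx=1 pred=T actual=T -> ctr[1]=3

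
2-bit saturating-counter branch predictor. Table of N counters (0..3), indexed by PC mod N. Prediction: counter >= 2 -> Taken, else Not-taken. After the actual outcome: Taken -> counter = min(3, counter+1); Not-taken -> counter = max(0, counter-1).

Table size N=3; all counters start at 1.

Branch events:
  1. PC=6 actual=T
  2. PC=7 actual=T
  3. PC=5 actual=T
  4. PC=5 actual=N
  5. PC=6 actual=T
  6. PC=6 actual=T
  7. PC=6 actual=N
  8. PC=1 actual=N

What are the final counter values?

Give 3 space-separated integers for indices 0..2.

Ev 1: PC=6 idx=0 pred=N actual=T -> ctr[0]=2
Ev 2: PC=7 idx=1 pred=N actual=T -> ctr[1]=2
Ev 3: PC=5 idx=2 pred=N actual=T -> ctr[2]=2
Ev 4: PC=5 idx=2 pred=T actual=N -> ctr[2]=1
Ev 5: PC=6 idx=0 pred=T actual=T -> ctr[0]=3
Ev 6: PC=6 idx=0 pred=T actual=T -> ctr[0]=3
Ev 7: PC=6 idx=0 pred=T actual=N -> ctr[0]=2
Ev 8: PC=1 idx=1 pred=T actual=N -> ctr[1]=1

Answer: 2 1 1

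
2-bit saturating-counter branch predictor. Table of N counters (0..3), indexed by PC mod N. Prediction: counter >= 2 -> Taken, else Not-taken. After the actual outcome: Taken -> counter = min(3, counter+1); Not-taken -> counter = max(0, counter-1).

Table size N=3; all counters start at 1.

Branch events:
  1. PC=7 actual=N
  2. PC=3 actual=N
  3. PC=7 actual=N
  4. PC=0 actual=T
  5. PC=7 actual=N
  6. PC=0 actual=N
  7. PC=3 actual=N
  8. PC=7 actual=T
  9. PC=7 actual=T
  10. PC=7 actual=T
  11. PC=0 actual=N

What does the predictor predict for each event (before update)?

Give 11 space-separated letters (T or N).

Ev 1: PC=7 idx=1 pred=N actual=N -> ctr[1]=0
Ev 2: PC=3 idx=0 pred=N actual=N -> ctr[0]=0
Ev 3: PC=7 idx=1 pred=N actual=N -> ctr[1]=0
Ev 4: PC=0 idx=0 pred=N actual=T -> ctr[0]=1
Ev 5: PC=7 idx=1 pred=N actual=N -> ctr[1]=0
Ev 6: PC=0 idx=0 pred=N actual=N -> ctr[0]=0
Ev 7: PC=3 idx=0 pred=N actual=N -> ctr[0]=0
Ev 8: PC=7 idx=1 pred=N actual=T -> ctr[1]=1
Ev 9: PC=7 idx=1 pred=N actual=T -> ctr[1]=2
Ev 10: PC=7 idx=1 pred=T actual=T -> ctr[1]=3
Ev 11: PC=0 idx=0 pred=N actual=N -> ctr[0]=0

Answer: N N N N N N N N N T N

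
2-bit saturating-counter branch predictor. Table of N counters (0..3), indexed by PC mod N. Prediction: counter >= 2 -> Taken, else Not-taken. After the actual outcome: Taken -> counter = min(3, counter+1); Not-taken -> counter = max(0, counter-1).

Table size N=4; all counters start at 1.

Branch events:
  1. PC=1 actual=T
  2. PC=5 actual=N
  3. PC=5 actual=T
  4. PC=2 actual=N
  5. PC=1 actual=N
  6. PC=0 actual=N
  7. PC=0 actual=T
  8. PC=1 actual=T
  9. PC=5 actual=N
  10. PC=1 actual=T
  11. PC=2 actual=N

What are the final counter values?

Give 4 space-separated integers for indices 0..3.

Answer: 1 2 0 1

Derivation:
Ev 1: PC=1 idx=1 pred=N actual=T -> ctr[1]=2
Ev 2: PC=5 idx=1 pred=T actual=N -> ctr[1]=1
Ev 3: PC=5 idx=1 pred=N actual=T -> ctr[1]=2
Ev 4: PC=2 idx=2 pred=N actual=N -> ctr[2]=0
Ev 5: PC=1 idx=1 pred=T actual=N -> ctr[1]=1
Ev 6: PC=0 idx=0 pred=N actual=N -> ctr[0]=0
Ev 7: PC=0 idx=0 pred=N actual=T -> ctr[0]=1
Ev 8: PC=1 idx=1 pred=N actual=T -> ctr[1]=2
Ev 9: PC=5 idx=1 pred=T actual=N -> ctr[1]=1
Ev 10: PC=1 idx=1 pred=N actual=T -> ctr[1]=2
Ev 11: PC=2 idx=2 pred=N actual=N -> ctr[2]=0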